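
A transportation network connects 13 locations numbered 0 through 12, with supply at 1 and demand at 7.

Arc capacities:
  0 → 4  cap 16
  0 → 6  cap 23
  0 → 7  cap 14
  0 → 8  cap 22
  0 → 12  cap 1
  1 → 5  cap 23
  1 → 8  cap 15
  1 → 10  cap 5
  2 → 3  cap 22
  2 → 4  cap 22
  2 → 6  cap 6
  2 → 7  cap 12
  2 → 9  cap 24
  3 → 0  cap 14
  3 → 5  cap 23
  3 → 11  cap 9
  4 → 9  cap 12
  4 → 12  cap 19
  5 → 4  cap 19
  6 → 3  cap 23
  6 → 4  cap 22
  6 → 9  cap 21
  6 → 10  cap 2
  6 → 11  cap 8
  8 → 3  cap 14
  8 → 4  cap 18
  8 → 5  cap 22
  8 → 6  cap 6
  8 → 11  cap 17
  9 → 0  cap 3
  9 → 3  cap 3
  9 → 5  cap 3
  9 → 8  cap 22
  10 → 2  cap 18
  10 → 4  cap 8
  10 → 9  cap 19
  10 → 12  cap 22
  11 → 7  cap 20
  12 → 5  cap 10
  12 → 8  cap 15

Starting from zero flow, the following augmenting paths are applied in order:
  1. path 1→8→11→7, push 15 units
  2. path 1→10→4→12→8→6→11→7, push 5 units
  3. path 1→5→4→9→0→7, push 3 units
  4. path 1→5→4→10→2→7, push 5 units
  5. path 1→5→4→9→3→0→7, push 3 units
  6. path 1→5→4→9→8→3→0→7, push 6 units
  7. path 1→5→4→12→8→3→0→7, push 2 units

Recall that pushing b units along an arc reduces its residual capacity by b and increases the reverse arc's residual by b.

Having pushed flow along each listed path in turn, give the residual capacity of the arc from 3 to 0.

Residual capacity of (3,0): 3

after path 1 (1→8→11→7, push 15): res(3,0)=14
after path 2 (1→10→4→12→8→6→11→7, push 5): res(3,0)=14
after path 3 (1→5→4→9→0→7, push 3): res(3,0)=14
after path 4 (1→5→4→10→2→7, push 5): res(3,0)=14
after path 5 (1→5→4→9→3→0→7, push 3): res(3,0)=11
after path 6 (1→5→4→9→8→3→0→7, push 6): res(3,0)=5
after path 7 (1→5→4→12→8→3→0→7, push 2): res(3,0)=3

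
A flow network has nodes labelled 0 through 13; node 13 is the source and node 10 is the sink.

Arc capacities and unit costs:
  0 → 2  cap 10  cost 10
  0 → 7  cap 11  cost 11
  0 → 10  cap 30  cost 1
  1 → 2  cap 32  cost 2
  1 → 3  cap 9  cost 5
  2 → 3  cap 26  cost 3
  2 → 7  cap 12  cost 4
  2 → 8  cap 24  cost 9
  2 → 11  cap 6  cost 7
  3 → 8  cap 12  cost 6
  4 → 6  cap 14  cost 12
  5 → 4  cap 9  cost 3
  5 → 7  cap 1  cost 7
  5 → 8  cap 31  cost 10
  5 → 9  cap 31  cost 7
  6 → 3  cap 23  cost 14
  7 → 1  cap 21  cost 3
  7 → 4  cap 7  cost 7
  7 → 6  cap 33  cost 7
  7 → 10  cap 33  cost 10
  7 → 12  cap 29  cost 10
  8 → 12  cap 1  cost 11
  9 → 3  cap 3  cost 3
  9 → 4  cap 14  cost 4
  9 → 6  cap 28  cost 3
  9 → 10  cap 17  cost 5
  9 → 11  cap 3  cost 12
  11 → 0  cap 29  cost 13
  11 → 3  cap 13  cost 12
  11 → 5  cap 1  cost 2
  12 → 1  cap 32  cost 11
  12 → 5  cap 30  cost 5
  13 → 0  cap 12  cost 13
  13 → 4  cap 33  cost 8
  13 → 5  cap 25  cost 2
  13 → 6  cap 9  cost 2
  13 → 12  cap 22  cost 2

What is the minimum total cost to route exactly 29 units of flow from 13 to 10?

shortest-cost path #1: 13→0→10 push 12 @ unit cost 14 (adds 168)
shortest-cost path #2: 13→5→9→10 push 17 @ unit cost 14 (adds 238)
total cost = 406

Minimum cost for 29 units: 406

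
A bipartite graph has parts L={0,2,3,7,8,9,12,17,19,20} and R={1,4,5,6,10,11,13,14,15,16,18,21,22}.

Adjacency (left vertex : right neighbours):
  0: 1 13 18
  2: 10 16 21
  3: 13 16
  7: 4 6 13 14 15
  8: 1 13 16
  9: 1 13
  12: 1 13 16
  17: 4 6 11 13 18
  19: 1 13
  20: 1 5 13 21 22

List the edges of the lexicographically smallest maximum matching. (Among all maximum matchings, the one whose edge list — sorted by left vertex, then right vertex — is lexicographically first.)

Lex-smallest maximum matching: {(0,18), (2,10), (3,13), (7,4), (8,1), (12,16), (17,6), (20,5)}

|M| = 8 (so the lex-smallest maximum matching has 8 edges)
process left vertices in ascending order; for each, take the smallest-labelled available neighbour that still permits 8 edges overall, or leave it unmatched if none does
lex-smallest matching: {0-18, 2-10, 3-13, 7-4, 8-1, 12-16, 17-6, 20-5}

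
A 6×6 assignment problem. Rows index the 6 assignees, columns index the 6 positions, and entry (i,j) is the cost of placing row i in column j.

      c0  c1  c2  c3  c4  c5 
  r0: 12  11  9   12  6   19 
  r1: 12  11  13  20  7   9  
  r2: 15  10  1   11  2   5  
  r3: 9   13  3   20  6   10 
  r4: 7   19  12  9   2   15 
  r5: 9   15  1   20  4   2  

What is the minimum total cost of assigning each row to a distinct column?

Minimum assignment cost: 37

one of 2 optimal assignments: row0→col3 (cost 12), row1→col1 (cost 11), row2→col2 (cost 1), row3→col0 (cost 9), row4→col4 (cost 2), row5→col5 (cost 2)
total = 12 + 11 + 1 + 9 + 2 + 2 = 37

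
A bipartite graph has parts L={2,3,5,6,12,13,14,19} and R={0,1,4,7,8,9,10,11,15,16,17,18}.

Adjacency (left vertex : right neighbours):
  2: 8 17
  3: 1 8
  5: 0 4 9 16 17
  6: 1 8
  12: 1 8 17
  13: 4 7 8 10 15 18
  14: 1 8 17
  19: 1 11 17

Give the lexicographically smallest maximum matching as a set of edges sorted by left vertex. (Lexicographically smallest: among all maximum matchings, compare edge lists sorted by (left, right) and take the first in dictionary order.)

Lex-smallest maximum matching: {(2,8), (3,1), (5,0), (12,17), (13,4), (19,11)}

|M| = 6 (so the lex-smallest maximum matching has 6 edges)
process left vertices in ascending order; for each, take the smallest-labelled available neighbour that still permits 6 edges overall, or leave it unmatched if none does
lex-smallest matching: {2-8, 3-1, 5-0, 12-17, 13-4, 19-11}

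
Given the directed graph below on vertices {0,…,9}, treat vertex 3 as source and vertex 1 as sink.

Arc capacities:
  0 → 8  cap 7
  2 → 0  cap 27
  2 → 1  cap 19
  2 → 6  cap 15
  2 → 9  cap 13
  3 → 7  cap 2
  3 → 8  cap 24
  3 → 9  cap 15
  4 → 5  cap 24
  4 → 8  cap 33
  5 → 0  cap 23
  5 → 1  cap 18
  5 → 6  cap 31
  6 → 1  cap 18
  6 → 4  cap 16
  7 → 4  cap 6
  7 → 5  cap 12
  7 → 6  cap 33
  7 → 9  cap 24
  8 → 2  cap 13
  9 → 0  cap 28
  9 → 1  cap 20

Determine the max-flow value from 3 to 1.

augment #1: 3→9→1 bottleneck 15, total now 15
augment #2: 3→7→5→1 bottleneck 2, total now 17
augment #3: 3→8→2→1 bottleneck 13, total now 30

Maximum flow value: 30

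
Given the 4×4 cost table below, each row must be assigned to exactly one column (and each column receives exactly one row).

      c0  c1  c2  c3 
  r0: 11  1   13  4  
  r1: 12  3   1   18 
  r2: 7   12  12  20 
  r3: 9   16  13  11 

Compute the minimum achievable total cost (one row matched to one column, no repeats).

Minimum assignment cost: 20

optimal assignment: row0→col1 (cost 1), row1→col2 (cost 1), row2→col0 (cost 7), row3→col3 (cost 11)
total = 1 + 1 + 7 + 11 = 20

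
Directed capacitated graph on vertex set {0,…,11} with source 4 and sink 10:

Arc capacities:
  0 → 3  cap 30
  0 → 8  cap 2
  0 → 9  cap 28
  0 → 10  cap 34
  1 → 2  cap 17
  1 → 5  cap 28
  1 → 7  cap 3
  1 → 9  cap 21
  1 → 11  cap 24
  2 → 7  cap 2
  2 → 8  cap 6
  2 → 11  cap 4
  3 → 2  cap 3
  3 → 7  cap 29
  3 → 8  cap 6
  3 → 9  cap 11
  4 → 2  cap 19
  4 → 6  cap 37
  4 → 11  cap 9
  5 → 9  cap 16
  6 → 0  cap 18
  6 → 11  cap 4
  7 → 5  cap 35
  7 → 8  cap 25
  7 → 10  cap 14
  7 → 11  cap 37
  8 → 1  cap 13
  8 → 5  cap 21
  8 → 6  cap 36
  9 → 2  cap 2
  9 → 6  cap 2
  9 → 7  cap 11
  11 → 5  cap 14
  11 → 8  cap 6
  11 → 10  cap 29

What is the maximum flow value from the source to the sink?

augment #1: 4→11→10 bottleneck 9, total now 9
augment #2: 4→2→7→10 bottleneck 2, total now 11
augment #3: 4→2→11→10 bottleneck 4, total now 15
augment #4: 4→6→0→10 bottleneck 18, total now 33
augment #5: 4→6→11→10 bottleneck 4, total now 37
augment #6: 4→2→8→1→7→10 bottleneck 3, total now 40
augment #7: 4→2→8→1→11→10 bottleneck 3, total now 43

Maximum flow value: 43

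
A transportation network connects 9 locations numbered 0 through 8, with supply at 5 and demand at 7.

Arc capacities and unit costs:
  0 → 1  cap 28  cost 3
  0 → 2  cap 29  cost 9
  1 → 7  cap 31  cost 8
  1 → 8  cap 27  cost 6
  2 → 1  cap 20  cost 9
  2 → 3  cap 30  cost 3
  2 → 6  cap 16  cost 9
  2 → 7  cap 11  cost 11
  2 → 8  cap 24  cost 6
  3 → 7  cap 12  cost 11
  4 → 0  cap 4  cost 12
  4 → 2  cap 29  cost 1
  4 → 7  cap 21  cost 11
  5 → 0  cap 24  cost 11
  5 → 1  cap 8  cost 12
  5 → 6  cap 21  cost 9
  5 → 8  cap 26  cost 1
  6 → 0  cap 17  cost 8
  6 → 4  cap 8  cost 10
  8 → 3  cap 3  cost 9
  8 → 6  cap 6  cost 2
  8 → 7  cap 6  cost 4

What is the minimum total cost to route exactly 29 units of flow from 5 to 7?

Minimum cost for 29 units: 517

shortest-cost path #1: 5→8→7 push 6 @ unit cost 5 (adds 30)
shortest-cost path #2: 5→1→7 push 8 @ unit cost 20 (adds 160)
shortest-cost path #3: 5→8→3→7 push 3 @ unit cost 21 (adds 63)
shortest-cost path #4: 5→0→1→7 push 12 @ unit cost 22 (adds 264)
total cost = 517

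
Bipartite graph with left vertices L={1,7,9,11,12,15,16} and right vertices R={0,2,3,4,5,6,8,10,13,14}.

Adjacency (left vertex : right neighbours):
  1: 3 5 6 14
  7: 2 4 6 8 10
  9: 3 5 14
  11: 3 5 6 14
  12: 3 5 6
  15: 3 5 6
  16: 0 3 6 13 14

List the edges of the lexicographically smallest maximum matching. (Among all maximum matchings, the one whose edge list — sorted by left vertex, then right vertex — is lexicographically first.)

Lex-smallest maximum matching: {(1,3), (7,2), (9,5), (11,14), (12,6), (16,0)}

|M| = 6 (so the lex-smallest maximum matching has 6 edges)
process left vertices in ascending order; for each, take the smallest-labelled available neighbour that still permits 6 edges overall, or leave it unmatched if none does
lex-smallest matching: {1-3, 7-2, 9-5, 11-14, 12-6, 16-0}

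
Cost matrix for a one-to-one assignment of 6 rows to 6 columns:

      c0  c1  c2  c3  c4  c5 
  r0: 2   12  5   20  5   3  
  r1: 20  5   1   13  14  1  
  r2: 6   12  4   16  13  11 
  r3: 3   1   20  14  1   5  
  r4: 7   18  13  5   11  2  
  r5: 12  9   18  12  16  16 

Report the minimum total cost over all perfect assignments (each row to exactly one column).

optimal assignment: row0→col0 (cost 2), row1→col5 (cost 1), row2→col2 (cost 4), row3→col4 (cost 1), row4→col3 (cost 5), row5→col1 (cost 9)
total = 2 + 1 + 4 + 1 + 5 + 9 = 22

Minimum assignment cost: 22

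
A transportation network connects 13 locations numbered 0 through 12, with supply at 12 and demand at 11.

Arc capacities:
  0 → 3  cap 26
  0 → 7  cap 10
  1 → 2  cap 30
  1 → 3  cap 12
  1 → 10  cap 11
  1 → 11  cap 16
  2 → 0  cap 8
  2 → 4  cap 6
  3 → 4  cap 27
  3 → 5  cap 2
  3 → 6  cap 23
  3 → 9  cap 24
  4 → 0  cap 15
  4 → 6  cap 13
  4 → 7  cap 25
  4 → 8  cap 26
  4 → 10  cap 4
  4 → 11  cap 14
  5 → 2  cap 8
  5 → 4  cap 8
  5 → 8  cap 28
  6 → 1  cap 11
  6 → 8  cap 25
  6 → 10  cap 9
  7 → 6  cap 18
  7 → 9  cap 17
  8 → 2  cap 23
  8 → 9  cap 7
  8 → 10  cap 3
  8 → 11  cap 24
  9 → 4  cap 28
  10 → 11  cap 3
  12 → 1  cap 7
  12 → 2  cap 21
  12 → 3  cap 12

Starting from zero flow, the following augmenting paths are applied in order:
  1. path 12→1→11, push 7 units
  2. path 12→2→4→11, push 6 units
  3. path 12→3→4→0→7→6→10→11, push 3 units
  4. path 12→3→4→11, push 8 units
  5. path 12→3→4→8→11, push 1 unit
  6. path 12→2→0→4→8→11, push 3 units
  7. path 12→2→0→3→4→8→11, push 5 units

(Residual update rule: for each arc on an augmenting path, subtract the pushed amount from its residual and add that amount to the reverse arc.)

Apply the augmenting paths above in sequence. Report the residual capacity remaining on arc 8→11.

after path 1 (12→1→11, push 7): res(8,11)=24
after path 2 (12→2→4→11, push 6): res(8,11)=24
after path 3 (12→3→4→0→7→6→10→11, push 3): res(8,11)=24
after path 4 (12→3→4→11, push 8): res(8,11)=24
after path 5 (12→3→4→8→11, push 1): res(8,11)=23
after path 6 (12→2→0→4→8→11, push 3): res(8,11)=20
after path 7 (12→2→0→3→4→8→11, push 5): res(8,11)=15

Residual capacity of (8,11): 15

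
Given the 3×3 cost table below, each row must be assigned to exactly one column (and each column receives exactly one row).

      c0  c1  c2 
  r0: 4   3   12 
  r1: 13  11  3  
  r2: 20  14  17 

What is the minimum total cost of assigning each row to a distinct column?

Minimum assignment cost: 21

optimal assignment: row0→col0 (cost 4), row1→col2 (cost 3), row2→col1 (cost 14)
total = 4 + 3 + 14 = 21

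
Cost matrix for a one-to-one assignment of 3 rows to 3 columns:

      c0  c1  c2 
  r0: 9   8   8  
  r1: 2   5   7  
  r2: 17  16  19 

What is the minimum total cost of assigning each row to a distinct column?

optimal assignment: row0→col2 (cost 8), row1→col0 (cost 2), row2→col1 (cost 16)
total = 8 + 2 + 16 = 26

Minimum assignment cost: 26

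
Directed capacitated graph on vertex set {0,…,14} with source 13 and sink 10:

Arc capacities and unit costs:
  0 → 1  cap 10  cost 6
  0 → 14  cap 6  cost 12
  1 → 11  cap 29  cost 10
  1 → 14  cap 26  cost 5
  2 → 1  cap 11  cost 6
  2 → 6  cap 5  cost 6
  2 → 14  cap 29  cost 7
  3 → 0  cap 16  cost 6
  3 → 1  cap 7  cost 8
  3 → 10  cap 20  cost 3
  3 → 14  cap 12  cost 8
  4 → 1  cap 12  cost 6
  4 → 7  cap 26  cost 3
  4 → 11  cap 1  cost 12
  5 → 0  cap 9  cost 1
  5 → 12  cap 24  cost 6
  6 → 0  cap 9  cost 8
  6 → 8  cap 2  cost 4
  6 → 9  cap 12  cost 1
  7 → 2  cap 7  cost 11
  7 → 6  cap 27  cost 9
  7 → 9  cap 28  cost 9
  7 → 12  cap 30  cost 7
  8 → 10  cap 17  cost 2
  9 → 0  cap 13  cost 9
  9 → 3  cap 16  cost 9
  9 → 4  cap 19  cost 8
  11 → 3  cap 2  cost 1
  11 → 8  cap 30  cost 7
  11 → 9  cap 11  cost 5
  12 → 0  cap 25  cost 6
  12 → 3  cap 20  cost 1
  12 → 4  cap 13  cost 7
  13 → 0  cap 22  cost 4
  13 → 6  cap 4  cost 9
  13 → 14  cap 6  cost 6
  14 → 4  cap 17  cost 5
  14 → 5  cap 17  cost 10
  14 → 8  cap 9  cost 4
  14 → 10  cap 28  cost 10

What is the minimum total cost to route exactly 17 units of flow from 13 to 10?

Minimum cost for 17 units: 307

shortest-cost path #1: 13→14→8→10 push 6 @ unit cost 12 (adds 72)
shortest-cost path #2: 13→6→8→10 push 2 @ unit cost 15 (adds 30)
shortest-cost path #3: 13→0→1→14→8→10 push 3 @ unit cost 21 (adds 63)
shortest-cost path #4: 13→6→9→3→10 push 2 @ unit cost 22 (adds 44)
shortest-cost path #5: 13→0→1→11→3→10 push 2 @ unit cost 24 (adds 48)
shortest-cost path #6: 13→0→1→14→10 push 2 @ unit cost 25 (adds 50)
total cost = 307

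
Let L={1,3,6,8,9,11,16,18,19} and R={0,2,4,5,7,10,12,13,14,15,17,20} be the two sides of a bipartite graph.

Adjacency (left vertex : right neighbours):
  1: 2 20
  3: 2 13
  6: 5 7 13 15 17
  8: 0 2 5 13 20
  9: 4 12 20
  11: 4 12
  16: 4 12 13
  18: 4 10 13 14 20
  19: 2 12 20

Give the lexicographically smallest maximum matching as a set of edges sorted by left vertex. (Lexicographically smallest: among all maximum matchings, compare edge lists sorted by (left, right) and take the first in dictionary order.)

|M| = 8 (so the lex-smallest maximum matching has 8 edges)
process left vertices in ascending order; for each, take the smallest-labelled available neighbour that still permits 8 edges overall, or leave it unmatched if none does
lex-smallest matching: {1-2, 3-13, 6-5, 8-0, 9-4, 11-12, 18-10, 19-20}

Lex-smallest maximum matching: {(1,2), (3,13), (6,5), (8,0), (9,4), (11,12), (18,10), (19,20)}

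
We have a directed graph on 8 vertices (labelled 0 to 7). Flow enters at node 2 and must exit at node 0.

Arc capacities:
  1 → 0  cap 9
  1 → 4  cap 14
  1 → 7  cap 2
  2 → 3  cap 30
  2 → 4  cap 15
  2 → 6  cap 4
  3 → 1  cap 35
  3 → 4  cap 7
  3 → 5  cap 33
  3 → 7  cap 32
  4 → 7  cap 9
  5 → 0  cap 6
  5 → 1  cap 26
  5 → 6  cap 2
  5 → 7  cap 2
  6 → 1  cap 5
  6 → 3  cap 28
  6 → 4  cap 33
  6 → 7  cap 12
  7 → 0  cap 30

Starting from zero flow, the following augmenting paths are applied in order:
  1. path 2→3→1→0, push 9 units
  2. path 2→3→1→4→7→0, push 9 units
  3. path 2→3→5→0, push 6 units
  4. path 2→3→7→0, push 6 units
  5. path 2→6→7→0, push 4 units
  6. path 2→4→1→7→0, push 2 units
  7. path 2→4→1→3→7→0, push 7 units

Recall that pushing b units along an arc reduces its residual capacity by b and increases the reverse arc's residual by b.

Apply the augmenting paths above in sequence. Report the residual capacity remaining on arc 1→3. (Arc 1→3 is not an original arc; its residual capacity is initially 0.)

after path 1 (2→3→1→0, push 9): res(1,3)=9
after path 2 (2→3→1→4→7→0, push 9): res(1,3)=18
after path 3 (2→3→5→0, push 6): res(1,3)=18
after path 4 (2→3→7→0, push 6): res(1,3)=18
after path 5 (2→6→7→0, push 4): res(1,3)=18
after path 6 (2→4→1→7→0, push 2): res(1,3)=18
after path 7 (2→4→1→3→7→0, push 7): res(1,3)=11

Residual capacity of (1,3): 11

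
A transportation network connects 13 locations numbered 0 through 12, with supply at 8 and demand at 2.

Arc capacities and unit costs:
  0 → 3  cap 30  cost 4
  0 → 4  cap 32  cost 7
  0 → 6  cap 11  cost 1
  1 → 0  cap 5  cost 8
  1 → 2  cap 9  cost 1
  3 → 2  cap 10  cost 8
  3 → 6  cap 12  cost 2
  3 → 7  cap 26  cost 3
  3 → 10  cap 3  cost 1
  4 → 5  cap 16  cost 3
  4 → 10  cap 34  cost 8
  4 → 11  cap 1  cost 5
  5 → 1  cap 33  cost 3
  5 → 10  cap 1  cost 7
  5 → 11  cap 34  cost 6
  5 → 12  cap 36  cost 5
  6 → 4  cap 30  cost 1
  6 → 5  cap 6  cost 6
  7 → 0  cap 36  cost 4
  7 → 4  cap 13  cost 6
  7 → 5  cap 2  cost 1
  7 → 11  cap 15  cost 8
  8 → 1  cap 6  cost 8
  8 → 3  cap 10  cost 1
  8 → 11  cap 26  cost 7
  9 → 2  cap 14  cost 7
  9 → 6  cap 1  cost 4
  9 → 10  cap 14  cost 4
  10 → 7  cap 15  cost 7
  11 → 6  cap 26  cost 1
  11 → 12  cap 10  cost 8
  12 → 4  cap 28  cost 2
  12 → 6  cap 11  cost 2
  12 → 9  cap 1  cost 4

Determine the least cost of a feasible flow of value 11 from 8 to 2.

Minimum cost for 11 units: 99

shortest-cost path #1: 8→1→2 push 6 @ unit cost 9 (adds 54)
shortest-cost path #2: 8→3→2 push 5 @ unit cost 9 (adds 45)
total cost = 99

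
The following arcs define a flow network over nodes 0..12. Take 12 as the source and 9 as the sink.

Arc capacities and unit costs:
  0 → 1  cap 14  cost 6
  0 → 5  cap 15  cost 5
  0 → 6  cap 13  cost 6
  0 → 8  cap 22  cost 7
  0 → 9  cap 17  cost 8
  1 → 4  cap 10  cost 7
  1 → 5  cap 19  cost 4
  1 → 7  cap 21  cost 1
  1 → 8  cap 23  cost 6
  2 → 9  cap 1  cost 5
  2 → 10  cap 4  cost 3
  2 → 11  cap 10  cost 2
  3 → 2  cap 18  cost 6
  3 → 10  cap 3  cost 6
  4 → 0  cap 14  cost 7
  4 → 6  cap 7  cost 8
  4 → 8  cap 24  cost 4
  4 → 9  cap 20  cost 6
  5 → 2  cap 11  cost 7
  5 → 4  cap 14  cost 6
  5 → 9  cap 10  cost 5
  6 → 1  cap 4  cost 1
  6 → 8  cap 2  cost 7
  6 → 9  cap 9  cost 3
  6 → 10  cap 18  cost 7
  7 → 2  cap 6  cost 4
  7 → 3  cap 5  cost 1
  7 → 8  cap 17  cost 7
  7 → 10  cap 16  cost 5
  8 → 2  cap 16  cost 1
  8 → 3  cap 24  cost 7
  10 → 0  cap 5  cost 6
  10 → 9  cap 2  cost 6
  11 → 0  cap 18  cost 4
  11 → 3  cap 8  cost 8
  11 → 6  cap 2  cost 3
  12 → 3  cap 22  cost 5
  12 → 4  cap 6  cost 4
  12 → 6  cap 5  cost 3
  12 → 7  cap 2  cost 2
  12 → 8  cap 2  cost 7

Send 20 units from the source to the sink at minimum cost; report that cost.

shortest-cost path #1: 12→6→9 push 5 @ unit cost 6 (adds 30)
shortest-cost path #2: 12→4→9 push 6 @ unit cost 10 (adds 60)
shortest-cost path #3: 12→7→2→9 push 1 @ unit cost 11 (adds 11)
shortest-cost path #4: 12→7→10→9 push 1 @ unit cost 13 (adds 13)
shortest-cost path #5: 12→8→2→7→10→9 push 1 @ unit cost 15 (adds 15)
shortest-cost path #6: 12→8→2→11→6→9 push 1 @ unit cost 16 (adds 16)
shortest-cost path #7: 12→3→10→7→2→11→6→9 push 1 @ unit cost 18 (adds 18)
shortest-cost path #8: 12→3→10→7→2→11→0→9 push 1 @ unit cost 24 (adds 24)
shortest-cost path #9: 12→3→10→0→9 push 1 @ unit cost 25 (adds 25)
shortest-cost path #10: 12→3→2→11→0→9 push 2 @ unit cost 25 (adds 50)
total cost = 262

Minimum cost for 20 units: 262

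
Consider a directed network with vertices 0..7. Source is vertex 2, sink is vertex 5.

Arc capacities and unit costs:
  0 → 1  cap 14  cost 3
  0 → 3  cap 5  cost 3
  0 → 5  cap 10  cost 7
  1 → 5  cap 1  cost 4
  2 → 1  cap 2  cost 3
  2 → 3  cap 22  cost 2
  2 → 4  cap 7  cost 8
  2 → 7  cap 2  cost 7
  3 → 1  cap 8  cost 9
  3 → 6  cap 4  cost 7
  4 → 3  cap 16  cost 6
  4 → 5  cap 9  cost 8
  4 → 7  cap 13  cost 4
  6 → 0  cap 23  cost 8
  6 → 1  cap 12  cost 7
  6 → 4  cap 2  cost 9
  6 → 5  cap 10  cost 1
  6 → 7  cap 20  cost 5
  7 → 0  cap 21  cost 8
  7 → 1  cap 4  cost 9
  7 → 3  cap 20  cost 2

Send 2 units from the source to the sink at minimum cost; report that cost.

Minimum cost for 2 units: 17

shortest-cost path #1: 2→1→5 push 1 @ unit cost 7 (adds 7)
shortest-cost path #2: 2→3→6→5 push 1 @ unit cost 10 (adds 10)
total cost = 17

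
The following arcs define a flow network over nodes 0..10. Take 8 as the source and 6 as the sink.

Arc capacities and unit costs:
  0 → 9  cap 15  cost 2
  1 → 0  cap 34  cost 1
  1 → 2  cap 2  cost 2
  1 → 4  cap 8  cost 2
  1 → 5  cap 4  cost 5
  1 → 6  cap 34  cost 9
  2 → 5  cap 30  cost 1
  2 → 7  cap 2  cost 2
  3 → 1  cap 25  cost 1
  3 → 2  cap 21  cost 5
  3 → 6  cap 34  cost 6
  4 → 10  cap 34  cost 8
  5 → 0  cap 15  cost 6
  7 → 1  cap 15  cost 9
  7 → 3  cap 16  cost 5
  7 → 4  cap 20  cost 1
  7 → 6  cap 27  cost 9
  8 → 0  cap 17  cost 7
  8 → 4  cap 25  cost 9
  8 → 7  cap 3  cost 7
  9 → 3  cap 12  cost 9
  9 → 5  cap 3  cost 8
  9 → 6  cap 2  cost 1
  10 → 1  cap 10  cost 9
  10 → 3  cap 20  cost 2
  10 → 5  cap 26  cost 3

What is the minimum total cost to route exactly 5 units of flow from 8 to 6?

Minimum cost for 5 units: 68

shortest-cost path #1: 8→0→9→6 push 2 @ unit cost 10 (adds 20)
shortest-cost path #2: 8→7→6 push 3 @ unit cost 16 (adds 48)
total cost = 68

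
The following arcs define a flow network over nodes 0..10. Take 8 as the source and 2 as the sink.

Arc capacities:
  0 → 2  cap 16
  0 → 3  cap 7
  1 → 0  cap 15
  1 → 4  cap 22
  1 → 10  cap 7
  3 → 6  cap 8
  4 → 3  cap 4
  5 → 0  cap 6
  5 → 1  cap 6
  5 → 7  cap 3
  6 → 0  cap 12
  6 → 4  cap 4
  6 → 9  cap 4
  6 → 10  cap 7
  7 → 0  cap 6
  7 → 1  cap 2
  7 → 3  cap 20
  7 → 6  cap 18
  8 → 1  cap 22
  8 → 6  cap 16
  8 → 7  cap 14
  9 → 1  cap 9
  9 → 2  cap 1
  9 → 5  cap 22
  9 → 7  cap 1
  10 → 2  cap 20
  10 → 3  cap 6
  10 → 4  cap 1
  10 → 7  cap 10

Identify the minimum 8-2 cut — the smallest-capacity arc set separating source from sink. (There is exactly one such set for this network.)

Min-cut arcs: {(0,2), (1,10), (6,10), (9,2)} (total capacity 31)

augment #1: 8→1→0→2 push 15
augment #2: 8→1→10→2 push 7
augment #3: 8→6→0→2 push 1
augment #4: 8→6→9→2 push 1
augment #5: 8→6→10→2 push 7
max flow = 31; residual-reachable set from 8 gives S-side
cut edges (S→T): {(0,2), (1,10), (6,10), (9,2)} total cap 31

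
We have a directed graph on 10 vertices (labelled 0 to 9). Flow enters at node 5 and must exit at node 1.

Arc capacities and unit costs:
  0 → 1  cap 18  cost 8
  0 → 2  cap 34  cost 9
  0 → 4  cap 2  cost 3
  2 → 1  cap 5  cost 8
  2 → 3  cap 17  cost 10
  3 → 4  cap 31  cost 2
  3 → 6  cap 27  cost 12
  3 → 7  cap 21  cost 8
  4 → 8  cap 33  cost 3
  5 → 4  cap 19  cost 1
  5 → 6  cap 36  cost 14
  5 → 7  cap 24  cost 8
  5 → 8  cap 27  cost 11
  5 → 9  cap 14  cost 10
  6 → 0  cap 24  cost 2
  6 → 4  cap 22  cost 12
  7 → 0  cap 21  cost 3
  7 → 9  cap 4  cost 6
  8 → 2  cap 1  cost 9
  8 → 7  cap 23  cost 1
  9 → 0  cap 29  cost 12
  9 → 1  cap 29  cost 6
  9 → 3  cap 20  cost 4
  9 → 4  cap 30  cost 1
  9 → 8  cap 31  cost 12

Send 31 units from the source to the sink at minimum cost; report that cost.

Minimum cost for 31 units: 496

shortest-cost path #1: 5→9→1 push 14 @ unit cost 16 (adds 224)
shortest-cost path #2: 5→4→8→7→0→1 push 17 @ unit cost 16 (adds 272)
total cost = 496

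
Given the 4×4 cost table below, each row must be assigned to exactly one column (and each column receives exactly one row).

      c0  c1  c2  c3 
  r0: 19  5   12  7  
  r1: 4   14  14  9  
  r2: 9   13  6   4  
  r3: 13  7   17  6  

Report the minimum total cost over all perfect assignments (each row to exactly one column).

Minimum assignment cost: 21

optimal assignment: row0→col1 (cost 5), row1→col0 (cost 4), row2→col2 (cost 6), row3→col3 (cost 6)
total = 5 + 4 + 6 + 6 = 21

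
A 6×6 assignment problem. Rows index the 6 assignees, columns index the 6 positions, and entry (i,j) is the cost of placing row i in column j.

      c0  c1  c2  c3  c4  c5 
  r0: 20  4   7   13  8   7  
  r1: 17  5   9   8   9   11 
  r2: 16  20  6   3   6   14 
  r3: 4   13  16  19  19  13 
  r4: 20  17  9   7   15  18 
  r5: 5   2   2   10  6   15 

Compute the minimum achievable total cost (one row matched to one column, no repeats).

optimal assignment: row0→col5 (cost 7), row1→col1 (cost 5), row2→col4 (cost 6), row3→col0 (cost 4), row4→col3 (cost 7), row5→col2 (cost 2)
total = 7 + 5 + 6 + 4 + 7 + 2 = 31

Minimum assignment cost: 31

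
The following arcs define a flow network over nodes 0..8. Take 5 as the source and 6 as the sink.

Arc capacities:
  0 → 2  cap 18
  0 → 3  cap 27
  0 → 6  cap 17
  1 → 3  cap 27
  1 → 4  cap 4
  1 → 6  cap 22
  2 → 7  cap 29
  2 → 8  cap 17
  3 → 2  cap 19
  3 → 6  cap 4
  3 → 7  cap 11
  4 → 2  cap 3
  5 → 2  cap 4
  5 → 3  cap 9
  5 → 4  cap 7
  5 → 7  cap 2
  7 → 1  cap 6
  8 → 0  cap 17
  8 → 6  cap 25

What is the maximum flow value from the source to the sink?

augment #1: 5→3→6 bottleneck 4, total now 4
augment #2: 5→2→8→6 bottleneck 4, total now 8
augment #3: 5→7→1→6 bottleneck 2, total now 10
augment #4: 5→3→2→8→6 bottleneck 5, total now 15
augment #5: 5→4→2→8→6 bottleneck 3, total now 18

Maximum flow value: 18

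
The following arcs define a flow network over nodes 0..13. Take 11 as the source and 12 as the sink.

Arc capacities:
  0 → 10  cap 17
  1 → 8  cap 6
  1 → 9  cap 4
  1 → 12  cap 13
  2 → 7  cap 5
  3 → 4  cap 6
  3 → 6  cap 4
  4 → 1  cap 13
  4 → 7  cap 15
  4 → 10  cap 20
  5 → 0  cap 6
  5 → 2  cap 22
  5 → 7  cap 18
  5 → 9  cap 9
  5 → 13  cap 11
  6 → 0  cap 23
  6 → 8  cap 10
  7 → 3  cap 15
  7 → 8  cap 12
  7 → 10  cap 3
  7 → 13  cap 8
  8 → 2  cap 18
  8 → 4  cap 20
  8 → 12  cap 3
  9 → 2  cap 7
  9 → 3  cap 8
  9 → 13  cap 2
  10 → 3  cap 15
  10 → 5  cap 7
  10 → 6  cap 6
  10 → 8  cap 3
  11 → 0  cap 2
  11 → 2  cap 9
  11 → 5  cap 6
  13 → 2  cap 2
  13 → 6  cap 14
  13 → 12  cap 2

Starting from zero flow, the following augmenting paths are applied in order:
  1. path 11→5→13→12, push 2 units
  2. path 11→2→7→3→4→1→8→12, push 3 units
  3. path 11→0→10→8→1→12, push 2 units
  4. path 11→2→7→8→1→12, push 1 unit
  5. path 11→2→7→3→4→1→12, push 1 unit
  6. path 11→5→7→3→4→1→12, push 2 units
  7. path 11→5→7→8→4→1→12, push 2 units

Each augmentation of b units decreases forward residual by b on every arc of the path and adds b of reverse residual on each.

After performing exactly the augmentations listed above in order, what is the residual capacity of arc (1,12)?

Residual capacity of (1,12): 5

after path 1 (11→5→13→12, push 2): res(1,12)=13
after path 2 (11→2→7→3→4→1→8→12, push 3): res(1,12)=13
after path 3 (11→0→10→8→1→12, push 2): res(1,12)=11
after path 4 (11→2→7→8→1→12, push 1): res(1,12)=10
after path 5 (11→2→7→3→4→1→12, push 1): res(1,12)=9
after path 6 (11→5→7→3→4→1→12, push 2): res(1,12)=7
after path 7 (11→5→7→8→4→1→12, push 2): res(1,12)=5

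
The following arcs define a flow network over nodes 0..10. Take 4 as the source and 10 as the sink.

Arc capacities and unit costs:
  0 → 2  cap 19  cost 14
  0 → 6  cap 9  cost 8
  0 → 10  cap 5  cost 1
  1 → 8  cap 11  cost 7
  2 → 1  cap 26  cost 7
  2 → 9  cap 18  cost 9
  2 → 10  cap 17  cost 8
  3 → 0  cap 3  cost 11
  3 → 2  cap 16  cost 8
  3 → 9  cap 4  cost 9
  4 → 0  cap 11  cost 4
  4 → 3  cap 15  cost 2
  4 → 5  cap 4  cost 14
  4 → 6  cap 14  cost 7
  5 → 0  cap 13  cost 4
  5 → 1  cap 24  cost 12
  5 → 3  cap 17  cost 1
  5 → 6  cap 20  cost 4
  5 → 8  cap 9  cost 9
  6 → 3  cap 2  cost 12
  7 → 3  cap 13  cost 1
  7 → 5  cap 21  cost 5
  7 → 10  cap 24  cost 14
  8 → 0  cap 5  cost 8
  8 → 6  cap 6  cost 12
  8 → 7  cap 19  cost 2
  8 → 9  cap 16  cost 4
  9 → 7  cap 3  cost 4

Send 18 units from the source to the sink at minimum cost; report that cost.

Minimum cost for 18 units: 259

shortest-cost path #1: 4→0→10 push 5 @ unit cost 5 (adds 25)
shortest-cost path #2: 4→3→2→10 push 13 @ unit cost 18 (adds 234)
total cost = 259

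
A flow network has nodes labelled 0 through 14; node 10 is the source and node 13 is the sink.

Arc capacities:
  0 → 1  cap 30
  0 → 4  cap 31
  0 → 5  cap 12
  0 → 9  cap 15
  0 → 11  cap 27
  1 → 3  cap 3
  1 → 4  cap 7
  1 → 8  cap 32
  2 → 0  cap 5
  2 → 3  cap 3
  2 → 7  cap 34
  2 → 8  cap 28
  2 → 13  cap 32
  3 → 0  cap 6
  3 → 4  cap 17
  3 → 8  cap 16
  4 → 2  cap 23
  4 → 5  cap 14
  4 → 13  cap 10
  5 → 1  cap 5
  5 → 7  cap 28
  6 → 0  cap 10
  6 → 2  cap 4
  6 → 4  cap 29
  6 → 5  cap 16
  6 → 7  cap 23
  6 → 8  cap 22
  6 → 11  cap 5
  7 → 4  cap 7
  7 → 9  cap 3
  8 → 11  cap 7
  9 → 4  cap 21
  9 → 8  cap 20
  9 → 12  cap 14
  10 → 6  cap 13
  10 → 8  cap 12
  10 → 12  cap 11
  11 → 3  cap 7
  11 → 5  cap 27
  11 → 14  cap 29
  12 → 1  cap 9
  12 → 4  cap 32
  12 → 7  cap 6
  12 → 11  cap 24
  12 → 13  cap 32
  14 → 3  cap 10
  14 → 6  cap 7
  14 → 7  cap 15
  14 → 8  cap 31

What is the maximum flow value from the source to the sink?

augment #1: 10→12→13 bottleneck 11, total now 11
augment #2: 10→6→2→13 bottleneck 4, total now 15
augment #3: 10→6→4→13 bottleneck 9, total now 24
augment #4: 10→8→11→3→4→13 bottleneck 1, total now 25
augment #5: 10→8→11→3→4→2→13 bottleneck 6, total now 31

Maximum flow value: 31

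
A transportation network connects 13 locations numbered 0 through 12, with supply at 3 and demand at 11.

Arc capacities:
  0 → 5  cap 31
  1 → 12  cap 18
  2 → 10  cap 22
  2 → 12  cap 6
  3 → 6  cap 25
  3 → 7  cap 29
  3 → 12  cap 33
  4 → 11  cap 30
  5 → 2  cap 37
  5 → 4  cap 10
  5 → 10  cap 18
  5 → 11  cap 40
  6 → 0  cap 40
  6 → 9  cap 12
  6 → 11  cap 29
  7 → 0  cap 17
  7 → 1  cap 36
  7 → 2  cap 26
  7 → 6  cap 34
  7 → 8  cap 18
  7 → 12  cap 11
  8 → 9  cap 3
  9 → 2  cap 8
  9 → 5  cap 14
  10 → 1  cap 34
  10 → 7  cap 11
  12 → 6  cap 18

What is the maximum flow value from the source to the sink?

augment #1: 3→6→11 bottleneck 25, total now 25
augment #2: 3→7→6→11 bottleneck 4, total now 29
augment #3: 3→7→0→5→11 bottleneck 17, total now 46
augment #4: 3→7→6→0→5→11 bottleneck 8, total now 54
augment #5: 3→12→6→0→5→11 bottleneck 6, total now 60
augment #6: 3→12→6→9→5→11 bottleneck 9, total now 69
augment #7: 3→12→6→9→5→4→11 bottleneck 3, total now 72

Maximum flow value: 72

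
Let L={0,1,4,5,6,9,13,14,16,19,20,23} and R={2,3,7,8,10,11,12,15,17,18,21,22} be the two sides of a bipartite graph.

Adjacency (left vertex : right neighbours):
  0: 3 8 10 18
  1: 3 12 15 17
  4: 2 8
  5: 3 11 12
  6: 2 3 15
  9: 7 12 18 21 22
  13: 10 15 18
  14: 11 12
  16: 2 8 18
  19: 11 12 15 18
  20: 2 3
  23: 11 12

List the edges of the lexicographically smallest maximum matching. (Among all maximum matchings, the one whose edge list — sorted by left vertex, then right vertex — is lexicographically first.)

Lex-smallest maximum matching: {(0,3), (1,17), (4,2), (5,11), (6,15), (9,7), (13,10), (14,12), (16,8), (19,18)}

|M| = 10 (so the lex-smallest maximum matching has 10 edges)
process left vertices in ascending order; for each, take the smallest-labelled available neighbour that still permits 10 edges overall, or leave it unmatched if none does
lex-smallest matching: {0-3, 1-17, 4-2, 5-11, 6-15, 9-7, 13-10, 14-12, 16-8, 19-18}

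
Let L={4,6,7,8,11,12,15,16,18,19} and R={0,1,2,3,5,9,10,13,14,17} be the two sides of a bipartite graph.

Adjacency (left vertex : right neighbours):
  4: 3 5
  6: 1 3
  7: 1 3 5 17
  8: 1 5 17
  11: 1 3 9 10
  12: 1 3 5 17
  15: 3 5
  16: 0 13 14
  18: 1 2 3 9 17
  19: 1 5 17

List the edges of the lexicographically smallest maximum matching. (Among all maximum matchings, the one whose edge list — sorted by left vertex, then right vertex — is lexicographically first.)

|M| = 7 (so the lex-smallest maximum matching has 7 edges)
process left vertices in ascending order; for each, take the smallest-labelled available neighbour that still permits 7 edges overall, or leave it unmatched if none does
lex-smallest matching: {4-3, 6-1, 7-5, 8-17, 11-9, 16-0, 18-2}

Lex-smallest maximum matching: {(4,3), (6,1), (7,5), (8,17), (11,9), (16,0), (18,2)}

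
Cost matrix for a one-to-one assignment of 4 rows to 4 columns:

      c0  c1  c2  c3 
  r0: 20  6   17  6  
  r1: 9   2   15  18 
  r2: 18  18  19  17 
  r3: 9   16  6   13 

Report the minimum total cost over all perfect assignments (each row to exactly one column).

Minimum assignment cost: 32

optimal assignment: row0→col3 (cost 6), row1→col1 (cost 2), row2→col0 (cost 18), row3→col2 (cost 6)
total = 6 + 2 + 18 + 6 = 32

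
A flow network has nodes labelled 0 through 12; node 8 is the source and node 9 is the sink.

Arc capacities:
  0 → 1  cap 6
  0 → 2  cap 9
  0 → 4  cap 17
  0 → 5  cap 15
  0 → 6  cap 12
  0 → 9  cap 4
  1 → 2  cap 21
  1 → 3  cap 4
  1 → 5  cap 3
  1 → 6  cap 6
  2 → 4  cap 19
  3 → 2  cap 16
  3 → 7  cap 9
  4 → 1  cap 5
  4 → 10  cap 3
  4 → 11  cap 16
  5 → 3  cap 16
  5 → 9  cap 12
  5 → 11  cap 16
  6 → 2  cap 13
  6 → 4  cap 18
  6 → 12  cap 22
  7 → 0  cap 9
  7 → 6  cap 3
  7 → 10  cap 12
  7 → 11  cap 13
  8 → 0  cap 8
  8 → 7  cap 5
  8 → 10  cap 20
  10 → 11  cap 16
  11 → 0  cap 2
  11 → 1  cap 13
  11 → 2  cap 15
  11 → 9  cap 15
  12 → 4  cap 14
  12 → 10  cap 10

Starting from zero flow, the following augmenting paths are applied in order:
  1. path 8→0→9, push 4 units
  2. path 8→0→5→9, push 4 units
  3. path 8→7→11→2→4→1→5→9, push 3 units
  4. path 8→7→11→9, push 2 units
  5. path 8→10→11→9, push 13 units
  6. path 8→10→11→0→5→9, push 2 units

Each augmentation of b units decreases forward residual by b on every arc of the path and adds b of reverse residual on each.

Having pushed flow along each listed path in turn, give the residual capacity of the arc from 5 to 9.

after path 1 (8→0→9, push 4): res(5,9)=12
after path 2 (8→0→5→9, push 4): res(5,9)=8
after path 3 (8→7→11→2→4→1→5→9, push 3): res(5,9)=5
after path 4 (8→7→11→9, push 2): res(5,9)=5
after path 5 (8→10→11→9, push 13): res(5,9)=5
after path 6 (8→10→11→0→5→9, push 2): res(5,9)=3

Residual capacity of (5,9): 3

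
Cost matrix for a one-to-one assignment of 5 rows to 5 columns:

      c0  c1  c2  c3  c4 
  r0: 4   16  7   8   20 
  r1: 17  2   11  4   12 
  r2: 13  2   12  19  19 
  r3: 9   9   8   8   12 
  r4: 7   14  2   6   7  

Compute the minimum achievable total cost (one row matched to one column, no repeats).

optimal assignment: row0→col0 (cost 4), row1→col3 (cost 4), row2→col1 (cost 2), row3→col4 (cost 12), row4→col2 (cost 2)
total = 4 + 4 + 2 + 12 + 2 = 24

Minimum assignment cost: 24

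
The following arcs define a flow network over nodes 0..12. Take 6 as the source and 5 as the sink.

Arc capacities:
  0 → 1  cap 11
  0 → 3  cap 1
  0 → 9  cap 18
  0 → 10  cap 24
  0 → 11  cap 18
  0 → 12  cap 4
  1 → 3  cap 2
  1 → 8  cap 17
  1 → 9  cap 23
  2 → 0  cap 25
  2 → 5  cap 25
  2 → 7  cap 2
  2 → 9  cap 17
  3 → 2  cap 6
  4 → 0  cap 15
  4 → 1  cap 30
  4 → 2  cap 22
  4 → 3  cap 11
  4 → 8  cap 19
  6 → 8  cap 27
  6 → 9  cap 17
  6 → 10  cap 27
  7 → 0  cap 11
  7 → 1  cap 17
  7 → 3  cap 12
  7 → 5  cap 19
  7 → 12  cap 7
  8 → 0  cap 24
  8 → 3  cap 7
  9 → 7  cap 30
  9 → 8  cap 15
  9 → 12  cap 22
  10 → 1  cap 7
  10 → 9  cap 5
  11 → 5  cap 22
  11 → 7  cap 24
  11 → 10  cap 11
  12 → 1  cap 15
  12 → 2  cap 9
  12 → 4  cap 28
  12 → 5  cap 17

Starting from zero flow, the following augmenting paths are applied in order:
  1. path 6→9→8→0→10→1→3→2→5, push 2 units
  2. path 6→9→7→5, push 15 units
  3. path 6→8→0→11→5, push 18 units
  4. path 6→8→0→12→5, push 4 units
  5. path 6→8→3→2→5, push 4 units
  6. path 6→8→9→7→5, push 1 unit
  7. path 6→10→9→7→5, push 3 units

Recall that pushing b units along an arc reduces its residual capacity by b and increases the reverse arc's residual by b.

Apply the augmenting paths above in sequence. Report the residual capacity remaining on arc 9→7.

after path 1 (6→9→8→0→10→1→3→2→5, push 2): res(9,7)=30
after path 2 (6→9→7→5, push 15): res(9,7)=15
after path 3 (6→8→0→11→5, push 18): res(9,7)=15
after path 4 (6→8→0→12→5, push 4): res(9,7)=15
after path 5 (6→8→3→2→5, push 4): res(9,7)=15
after path 6 (6→8→9→7→5, push 1): res(9,7)=14
after path 7 (6→10→9→7→5, push 3): res(9,7)=11

Residual capacity of (9,7): 11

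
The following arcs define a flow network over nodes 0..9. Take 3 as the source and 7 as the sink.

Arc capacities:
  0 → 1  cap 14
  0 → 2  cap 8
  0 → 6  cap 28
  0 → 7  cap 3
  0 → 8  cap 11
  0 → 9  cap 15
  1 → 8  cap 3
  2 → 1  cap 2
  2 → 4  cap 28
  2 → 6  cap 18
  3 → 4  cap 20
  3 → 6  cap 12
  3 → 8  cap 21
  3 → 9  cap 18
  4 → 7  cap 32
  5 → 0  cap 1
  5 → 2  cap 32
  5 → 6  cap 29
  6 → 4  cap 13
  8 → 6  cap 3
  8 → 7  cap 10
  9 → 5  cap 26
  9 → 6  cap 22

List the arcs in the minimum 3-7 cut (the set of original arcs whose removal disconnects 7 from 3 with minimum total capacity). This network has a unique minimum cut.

augment #1: 3→4→7 push 20
augment #2: 3→8→7 push 10
augment #3: 3→6→4→7 push 12
augment #4: 3→9→5→0→7 push 1
max flow = 43; residual-reachable set from 3 gives S-side
cut edges (S→T): {(4,7), (5,0), (8,7)} total cap 43

Min-cut arcs: {(4,7), (5,0), (8,7)} (total capacity 43)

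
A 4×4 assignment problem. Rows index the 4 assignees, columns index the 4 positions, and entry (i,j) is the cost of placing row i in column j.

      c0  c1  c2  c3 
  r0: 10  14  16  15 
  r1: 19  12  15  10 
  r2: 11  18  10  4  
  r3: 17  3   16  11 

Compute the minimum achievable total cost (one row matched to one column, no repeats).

Minimum assignment cost: 32

optimal assignment: row0→col0 (cost 10), row1→col2 (cost 15), row2→col3 (cost 4), row3→col1 (cost 3)
total = 10 + 15 + 4 + 3 = 32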